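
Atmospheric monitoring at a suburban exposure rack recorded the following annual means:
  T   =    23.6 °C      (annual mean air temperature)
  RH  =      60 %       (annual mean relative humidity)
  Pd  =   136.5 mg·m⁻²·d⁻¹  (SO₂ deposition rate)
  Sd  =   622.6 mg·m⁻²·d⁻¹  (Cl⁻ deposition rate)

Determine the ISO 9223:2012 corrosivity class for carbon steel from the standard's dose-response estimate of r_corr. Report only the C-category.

C5

carbon steel: T>10 °C ⇒ hinge -0.054·(23.6−10) = -0.7344
  SO₂ term: 1.77·136.5^0.52·exp(0.02·60-0.7344) = 36.35
  Sd branch = 0.102·Sd^0.62·e^(0.033·RH+0.04·T) = 102.5 μm/a
  sum: 36.35 + 102.5 → r_corr = 138.9 μm/a
Category bounds: 80…200 μm/a bracket r_corr ⇒ C5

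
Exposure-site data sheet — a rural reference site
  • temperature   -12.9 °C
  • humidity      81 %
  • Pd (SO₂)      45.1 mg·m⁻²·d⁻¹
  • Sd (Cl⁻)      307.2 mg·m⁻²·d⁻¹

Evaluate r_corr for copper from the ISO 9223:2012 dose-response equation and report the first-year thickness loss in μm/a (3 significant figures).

copper: T≤10 °C ⇒ hinge +0.126·(-12.9−10) = -2.8854
  Pd branch = 0.0053·Pd^0.26·e^(0.059·RH+f) = 0.09479 μm/a
  Sd branch = 0.01025·Sd^0.27·e^(0.036·RH+0.049·T) = 0.4723 μm/a
  r_corr = 0.09479 + 0.4723 = 0.5671 μm/a

r_corr = 0.567 μm/a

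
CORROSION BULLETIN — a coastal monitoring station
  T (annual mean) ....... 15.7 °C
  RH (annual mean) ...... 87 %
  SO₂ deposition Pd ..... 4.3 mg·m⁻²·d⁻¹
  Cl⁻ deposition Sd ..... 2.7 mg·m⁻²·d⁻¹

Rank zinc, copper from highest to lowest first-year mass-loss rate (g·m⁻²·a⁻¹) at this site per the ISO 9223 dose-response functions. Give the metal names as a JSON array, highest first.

["copper", "zinc"]

zinc: temperature factor f = -0.071·(5.7) = -0.4047
  SO₂ term: 0.0129·4.3^0.44·exp(0.046·87-0.4047) = 0.8945
  Sd branch = 0.0175·Sd^0.57·e^(0.008·RH+0.085·T) = 0.2348 μm/a
  r_corr = 0.8945 + 0.2348 = 1.129 μm/a
  mass loss = 1.129 μm/a × 7.14 g/cm³ = 8.064 g·m⁻²·a⁻¹
copper: f(T) = -0.080·(T−10) [T>10 °C] = -0.4560
  Pd branch = 0.0053·Pd^0.26·e^(0.059·RH+f) = 0.8321 μm/a
  Cl⁻ term: 0.01025·2.7^0.27·exp(0.036·87+0.049·15.7) = 0.663
  sum: 0.8321 + 0.663 → r_corr = 1.495 μm/a
  mass loss = 1.495 μm/a × 8.96 g/cm³ = 13.4 g·m⁻²·a⁻¹
Ordering by g·m⁻²·a⁻¹: copper (13.4) > zinc (8.06)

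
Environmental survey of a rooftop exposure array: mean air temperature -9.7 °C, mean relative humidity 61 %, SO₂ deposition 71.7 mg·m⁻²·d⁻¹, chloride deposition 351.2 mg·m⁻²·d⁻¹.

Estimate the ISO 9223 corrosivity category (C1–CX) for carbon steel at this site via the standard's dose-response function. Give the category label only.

carbon steel: T≤10 °C ⇒ hinge +0.150·(-9.7−10) = -2.9550
  sulphur-dioxide contribution → 2.88 μm/a
  chloride contribution → 19.61 μm/a
  total first-year rate 22.49 μm/a
22.5 μm/a falls in (1.3, 25] for carbon steel → category C2

C2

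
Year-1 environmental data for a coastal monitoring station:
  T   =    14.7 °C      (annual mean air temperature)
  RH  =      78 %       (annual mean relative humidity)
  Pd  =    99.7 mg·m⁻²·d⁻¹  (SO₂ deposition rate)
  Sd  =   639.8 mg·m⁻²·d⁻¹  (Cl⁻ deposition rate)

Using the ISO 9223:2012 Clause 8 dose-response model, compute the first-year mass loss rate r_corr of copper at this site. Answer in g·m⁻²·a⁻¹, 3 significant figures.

r_corr = 28.7 g·m⁻²·a⁻¹

copper: T>10 °C ⇒ hinge -0.080·(14.7−10) = -0.3760
  Pd branch = 0.0053·Pd^0.26·e^(0.059·RH+f) = 1.2 μm/a
  Cl⁻ term: 0.01025·639.8^0.27·exp(0.036·78+0.049·14.7) = 1.998
  sum: 1.2 + 1.998 → r_corr = 3.199 μm/a
Convert to mass loss: 3.199 μm/a × 8.96 g/cm³ = 28.66 g·m⁻²·a⁻¹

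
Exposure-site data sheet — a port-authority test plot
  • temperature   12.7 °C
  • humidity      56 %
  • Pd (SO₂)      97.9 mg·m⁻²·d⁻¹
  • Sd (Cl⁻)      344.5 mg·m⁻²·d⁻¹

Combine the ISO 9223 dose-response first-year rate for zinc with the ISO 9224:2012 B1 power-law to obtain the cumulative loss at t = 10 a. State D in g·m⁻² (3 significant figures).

zinc: T>10 °C ⇒ hinge -0.071·(12.7−10) = -0.1917
  sulphur-dioxide contribution → 1.052 μm/a
  chloride contribution → 2.252 μm/a
  total first-year rate 3.304 μm/a
ISO 9224: D(t) = r_corr · t^b with b = 0.813 (zinc, B1)
  D(10) = 3.304 × 10^0.813 = 3.304 × 6.501 = 21.48 μm
  Mass loss = 21.48 μm × 7.14 g/cm³ = 153.4 g·m⁻²

D(10) = 153 g·m⁻²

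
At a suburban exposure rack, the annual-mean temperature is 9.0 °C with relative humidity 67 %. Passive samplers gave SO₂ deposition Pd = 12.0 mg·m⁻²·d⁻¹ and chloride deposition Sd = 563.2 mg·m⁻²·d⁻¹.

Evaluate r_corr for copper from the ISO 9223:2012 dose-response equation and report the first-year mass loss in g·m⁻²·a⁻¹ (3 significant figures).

copper: T≤10 °C ⇒ hinge +0.126·(9.0−10) = -0.1260
  Pd branch = 0.0053·Pd^0.26·e^(0.059·RH+f) = 0.4644 μm/a
  Sd branch = 0.01025·Sd^0.27·e^(0.036·RH+0.049·T) = 0.9828 μm/a
  sum: 0.4644 + 0.9828 → r_corr = 1.447 μm/a
Convert to mass loss: 1.447 μm/a × 8.96 g/cm³ = 12.97 g·m⁻²·a⁻¹

r_corr = 13.0 g·m⁻²·a⁻¹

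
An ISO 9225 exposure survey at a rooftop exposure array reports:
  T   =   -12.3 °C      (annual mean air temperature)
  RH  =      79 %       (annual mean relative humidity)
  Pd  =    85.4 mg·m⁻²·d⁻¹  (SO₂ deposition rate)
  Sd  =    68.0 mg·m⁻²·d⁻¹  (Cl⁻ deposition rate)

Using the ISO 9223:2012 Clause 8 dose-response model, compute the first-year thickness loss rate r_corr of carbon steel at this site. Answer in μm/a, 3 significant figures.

r_corr = 14.6 μm/a

carbon steel: f(T) = +0.150·(T−10) [T≤10 °C] = -3.3450
  SO₂ term: 1.77·85.4^0.52·exp(0.02·79-3.3450) = 3.061
  Sd branch = 0.102·Sd^0.62·e^(0.033·RH+0.04·T) = 11.57 μm/a
  sum: 3.061 + 11.57 → r_corr = 14.63 μm/a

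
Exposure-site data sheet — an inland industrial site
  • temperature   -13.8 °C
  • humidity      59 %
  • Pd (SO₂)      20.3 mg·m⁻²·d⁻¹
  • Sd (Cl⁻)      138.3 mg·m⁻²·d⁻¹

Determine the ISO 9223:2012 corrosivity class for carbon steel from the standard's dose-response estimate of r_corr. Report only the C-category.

carbon steel: T≤10 °C ⇒ hinge +0.150·(-13.8−10) = -3.5700
  sulphur-dioxide contribution → 0.7761 μm/a
  chloride contribution → 8.745 μm/a
  ⇒ r_corr(carbon steel) = 9.521 μm/a
Category bounds: 1.3…25 μm/a bracket r_corr ⇒ C2

C2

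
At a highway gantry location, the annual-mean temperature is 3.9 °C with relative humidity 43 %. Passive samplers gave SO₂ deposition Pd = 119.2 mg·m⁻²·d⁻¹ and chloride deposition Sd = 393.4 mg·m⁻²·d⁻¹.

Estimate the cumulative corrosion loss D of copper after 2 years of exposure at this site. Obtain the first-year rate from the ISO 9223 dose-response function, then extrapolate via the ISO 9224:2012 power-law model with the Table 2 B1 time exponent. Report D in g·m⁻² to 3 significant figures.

D(2) = 5.70 g·m⁻²

copper: T≤10 °C ⇒ hinge +0.126·(3.9−10) = -0.7686
  SO₂ term: 0.0053·119.2^0.26·exp(0.059·43-0.7686) = 0.1077
  Cl⁻ term: 0.01025·393.4^0.27·exp(0.036·43+0.049·3.9) = 0.2928
  sum: 0.1077 + 0.2928 → r_corr = 0.4005 μm/a
ISO 9224: D(t) = r_corr · t^b with b = 0.667 (copper, B1)
  D(2) = 0.4005 × 2^0.667 = 0.4005 × 1.588 = 0.6359 μm
  Mass loss = 0.6359 μm × 8.96 g/cm³ = 5.698 g·m⁻²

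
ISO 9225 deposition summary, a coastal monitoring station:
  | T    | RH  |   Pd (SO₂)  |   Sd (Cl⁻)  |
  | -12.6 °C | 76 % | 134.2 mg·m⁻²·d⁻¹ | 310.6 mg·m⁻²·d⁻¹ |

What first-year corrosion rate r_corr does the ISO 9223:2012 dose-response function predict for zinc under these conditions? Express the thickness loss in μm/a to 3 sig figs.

r_corr = 1.85 μm/a

zinc: temperature factor f = +0.038·(-22.6) = -0.8588
  Pd branch = 0.0129·Pd^0.44·e^(0.046·RH+f) = 1.556 μm/a
  Cl⁻ term: 0.0175·310.6^0.57·exp(0.008·76+0.085·-12.6) = 0.2901
  r_corr = 1.556 + 0.2901 = 1.846 μm/a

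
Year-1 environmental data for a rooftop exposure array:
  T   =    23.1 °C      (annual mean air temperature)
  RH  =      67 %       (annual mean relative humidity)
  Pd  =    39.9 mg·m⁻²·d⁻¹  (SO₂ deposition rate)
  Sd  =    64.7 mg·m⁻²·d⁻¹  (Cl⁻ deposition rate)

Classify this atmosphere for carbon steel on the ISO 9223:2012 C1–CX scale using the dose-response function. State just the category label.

carbon steel: T>10 °C ⇒ hinge -0.054·(23.1−10) = -0.7074
  SO₂ term: 1.77·39.9^0.52·exp(0.02·67-0.7074) = 22.66
  Cl⁻ term: 0.102·64.7^0.62·exp(0.033·67+0.04·23.1) = 31.11
  sum: 22.66 + 31.11 → r_corr = 53.77 μm/a
ISO 9223 Table 2 (carbon steel): 50 < 53.8 ≤ 80 μm/a ⇒ C4

C4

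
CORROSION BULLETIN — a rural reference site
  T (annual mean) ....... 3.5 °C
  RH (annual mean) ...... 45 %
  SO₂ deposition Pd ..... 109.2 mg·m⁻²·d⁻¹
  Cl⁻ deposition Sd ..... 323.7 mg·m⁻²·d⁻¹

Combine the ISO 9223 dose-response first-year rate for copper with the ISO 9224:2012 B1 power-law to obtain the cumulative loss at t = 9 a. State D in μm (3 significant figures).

D(9) = 1.76 μm

copper: T≤10 °C ⇒ hinge +0.126·(3.5−10) = -0.8190
  SO₂ term: 0.0053·109.2^0.26·exp(0.059·45-0.8190) = 0.1126
  Sd branch = 0.01025·Sd^0.27·e^(0.036·RH+0.049·T) = 0.2928 μm/a
  r_corr = 0.1126 + 0.2928 = 0.4054 μm/a
Long-term exponent b (ISO 9224 Table 2, B1) = 0.667
  D(9) = 0.4054 × 9^0.667 = 0.4054 × 4.33 = 1.755 μm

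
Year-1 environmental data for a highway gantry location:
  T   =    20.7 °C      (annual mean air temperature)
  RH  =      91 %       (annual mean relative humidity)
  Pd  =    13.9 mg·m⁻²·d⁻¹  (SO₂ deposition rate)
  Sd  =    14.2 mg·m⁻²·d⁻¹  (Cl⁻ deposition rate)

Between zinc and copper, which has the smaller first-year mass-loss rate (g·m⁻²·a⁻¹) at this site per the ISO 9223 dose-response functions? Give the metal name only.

zinc

zinc: temperature factor f = -0.071·(10.7) = -0.7597
  SO₂ term: 0.0129·13.9^0.44·exp(0.046·91-0.7597) = 1.263
  Cl⁻ term: 0.0175·14.2^0.57·exp(0.008·91+0.085·20.7) = 0.9553
  r_corr = 1.263 + 0.9553 = 2.219 μm/a
  mass loss = 2.219 μm/a × 7.14 g/cm³ = 15.84 g·m⁻²·a⁻¹
copper: f(T) = -0.080·(T−10) [T>10 °C] = -0.8560
  Pd branch = 0.0053·Pd^0.26·e^(0.059·RH+f) = 0.9581 μm/a
  Cl⁻ term: 0.01025·14.2^0.27·exp(0.036·91+0.049·20.7) = 1.531
  sum: 0.9581 + 1.531 → r_corr = 2.49 μm/a
  mass loss = 2.49 μm/a × 8.96 g/cm³ = 22.31 g·m⁻²·a⁻¹
Ordering by g·m⁻²·a⁻¹: copper (22.3) > zinc (15.8)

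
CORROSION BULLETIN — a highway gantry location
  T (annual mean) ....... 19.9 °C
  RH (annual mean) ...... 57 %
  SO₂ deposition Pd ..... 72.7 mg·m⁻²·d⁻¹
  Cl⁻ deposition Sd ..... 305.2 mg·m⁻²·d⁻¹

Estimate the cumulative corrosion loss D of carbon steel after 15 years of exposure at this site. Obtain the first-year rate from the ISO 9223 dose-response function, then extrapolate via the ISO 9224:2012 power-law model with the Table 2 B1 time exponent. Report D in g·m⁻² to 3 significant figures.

D(15) = 2.64e+03 g·m⁻²

carbon steel: f(T) = -0.054·(T−10) [T>10 °C] = -0.5346
  sulphur-dioxide contribution → 30.12 μm/a
  chloride contribution → 51.48 μm/a
  total first-year rate 81.6 μm/a
ISO 9224: D(t) = r_corr · t^b with b = 0.523 (carbon steel, B1)
  D(15) = 81.6 × 15^0.523 = 81.6 × 4.122 = 336.4 μm
  Mass loss = 336.4 μm × 7.85 g/cm³ = 2640 g·m⁻²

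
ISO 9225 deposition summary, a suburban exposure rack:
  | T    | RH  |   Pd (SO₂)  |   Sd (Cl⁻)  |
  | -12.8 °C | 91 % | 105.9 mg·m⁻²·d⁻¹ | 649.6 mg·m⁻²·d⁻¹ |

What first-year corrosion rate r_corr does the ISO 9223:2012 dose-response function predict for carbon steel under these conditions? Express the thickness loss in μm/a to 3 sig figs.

r_corr = 72.3 μm/a

carbon steel: temperature factor f = +0.150·(-22.8) = -3.4200
  Pd branch = 1.77·Pd^0.52·e^(0.02·RH+f) = 4.037 μm/a
  Sd branch = 0.102·Sd^0.62·e^(0.033·RH+0.04·T) = 68.28 μm/a
  r_corr = 4.037 + 68.28 = 72.31 μm/a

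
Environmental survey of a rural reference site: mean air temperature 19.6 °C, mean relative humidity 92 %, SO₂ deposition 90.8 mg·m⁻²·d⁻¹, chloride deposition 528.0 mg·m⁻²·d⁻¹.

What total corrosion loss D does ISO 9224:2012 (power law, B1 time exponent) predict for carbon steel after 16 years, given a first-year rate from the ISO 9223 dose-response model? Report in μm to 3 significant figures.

D(16) = 1.26e+03 μm

carbon steel: f(T) = -0.054·(T−10) [T>10 °C] = -0.5184
  SO₂ term: 1.77·90.8^0.52·exp(0.02·92-0.5184) = 69.21
  Cl⁻ term: 0.102·528.0^0.62·exp(0.033·92+0.04·19.6) = 226.8
  sum: 69.21 + 226.8 → r_corr = 296 μm/a
ISO 9224: D(t) = r_corr · t^b with b = 0.523 (carbon steel, B1)
  D(16) = 296 × 16^0.523 = 296 × 4.263 = 1262 μm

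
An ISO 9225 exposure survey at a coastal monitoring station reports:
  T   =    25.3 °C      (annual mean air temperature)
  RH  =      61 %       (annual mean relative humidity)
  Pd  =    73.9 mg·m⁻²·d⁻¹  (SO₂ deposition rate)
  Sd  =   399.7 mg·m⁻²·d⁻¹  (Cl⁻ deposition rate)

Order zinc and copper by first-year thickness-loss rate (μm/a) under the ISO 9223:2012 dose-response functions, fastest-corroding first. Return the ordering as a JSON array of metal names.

zinc: f(T) = -0.071·(T−10) [T>10 °C] = -1.0863
  sulphur-dioxide contribution → 0.4782 μm/a
  chloride contribution → 7.446 μm/a
  total first-year rate 7.924 μm/a
copper: temperature factor f = -0.080·(15.3) = -1.2240
  sulphur-dioxide contribution → 0.1744 μm/a
  chloride contribution → 1.604 μm/a
  ⇒ r_corr(copper) = 1.779 μm/a
Ordering by μm/a: zinc (7.92) > copper (1.78)

["zinc", "copper"]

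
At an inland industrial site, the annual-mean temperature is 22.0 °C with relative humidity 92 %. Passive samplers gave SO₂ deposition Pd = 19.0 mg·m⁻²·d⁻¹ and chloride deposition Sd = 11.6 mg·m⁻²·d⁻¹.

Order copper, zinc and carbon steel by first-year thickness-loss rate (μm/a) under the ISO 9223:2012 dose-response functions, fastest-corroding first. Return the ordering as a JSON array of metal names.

["carbon steel", "copper", "zinc"]

copper: f(T) = -0.080·(T−10) [T>10 °C] = -0.9600
  Pd branch = 0.0053·Pd^0.26·e^(0.059·RH+f) = 0.9935 μm/a
  Sd branch = 0.01025·Sd^0.27·e^(0.036·RH+0.049·T) = 1.602 μm/a
  sum: 0.9935 + 1.602 → r_corr = 2.596 μm/a
zinc: temperature factor f = -0.071·(12.0) = -0.8520
  SO₂ term: 0.0129·19.0^0.44·exp(0.046·92-0.8520) = 1.384
  Cl⁻ term: 0.0175·11.6^0.57·exp(0.008·92+0.085·22.0) = 0.9584
  sum: 1.384 + 0.9584 → r_corr = 2.342 μm/a
carbon steel: temperature factor f = -0.054·(12.0) = -0.6480
  Pd branch = 1.77·Pd^0.52·e^(0.02·RH+f) = 26.95 μm/a
  Cl⁻ term: 0.102·11.6^0.62·exp(0.033·92+0.04·22.0) = 23.4
  sum: 26.95 + 23.4 → r_corr = 50.36 μm/a
Ordering by μm/a: carbon steel (50.4) > copper (2.6) > zinc (2.34)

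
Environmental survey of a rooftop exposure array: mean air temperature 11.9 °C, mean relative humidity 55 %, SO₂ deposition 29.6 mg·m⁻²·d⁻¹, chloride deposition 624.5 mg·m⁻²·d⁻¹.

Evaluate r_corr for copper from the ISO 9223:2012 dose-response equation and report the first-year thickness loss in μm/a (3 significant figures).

r_corr = 1.04 μm/a

copper: temperature factor f = -0.080·(1.9) = -0.1520
  sulphur-dioxide contribution → 0.2819 μm/a
  chloride contribution → 0.7562 μm/a
  total first-year rate 1.038 μm/a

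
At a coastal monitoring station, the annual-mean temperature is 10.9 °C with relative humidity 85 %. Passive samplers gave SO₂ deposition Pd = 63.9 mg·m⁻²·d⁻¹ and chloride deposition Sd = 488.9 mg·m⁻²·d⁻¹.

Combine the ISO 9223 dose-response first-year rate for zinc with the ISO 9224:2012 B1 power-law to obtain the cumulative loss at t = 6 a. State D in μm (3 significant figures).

D(6) = 28.9 μm

zinc: temperature factor f = -0.071·(0.9) = -0.0639
  sulphur-dioxide contribution → 3.761 μm/a
  chloride contribution → 2.976 μm/a
  total first-year rate 6.737 μm/a
Power-law: D(6) = r_corr · 6^0.813
  D(6) = 6.737 × 6^0.813 = 6.737 × 4.292 = 28.91 μm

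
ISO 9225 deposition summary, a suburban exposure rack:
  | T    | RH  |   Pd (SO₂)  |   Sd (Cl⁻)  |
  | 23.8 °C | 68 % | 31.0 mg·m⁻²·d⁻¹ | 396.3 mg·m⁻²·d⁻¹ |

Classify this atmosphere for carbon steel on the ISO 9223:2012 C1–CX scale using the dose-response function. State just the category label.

carbon steel: temperature factor f = -0.054·(13.8) = -0.7452
  Pd branch = 1.77·Pd^0.52·e^(0.02·RH+f) = 19.52 μm/a
  Sd branch = 0.102·Sd^0.62·e^(0.033·RH+0.04·T) = 101.7 μm/a
  r_corr = 19.52 + 101.7 = 121.2 μm/a
121 μm/a falls in (80, 200] for carbon steel → category C5

C5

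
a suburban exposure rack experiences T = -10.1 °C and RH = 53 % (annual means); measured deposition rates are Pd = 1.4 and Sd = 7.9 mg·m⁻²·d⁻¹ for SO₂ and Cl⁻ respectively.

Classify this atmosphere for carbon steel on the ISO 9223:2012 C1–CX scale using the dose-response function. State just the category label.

carbon steel: f(T) = +0.150·(T−10) [T≤10 °C] = -3.0150
  SO₂ term: 1.77·1.4^0.52·exp(0.02·53-3.0150) = 0.2985
  Cl⁻ term: 0.102·7.9^0.62·exp(0.033·53+0.04·-10.1) = 1.41
  sum: 0.2985 + 1.41 → r_corr = 1.709 μm/a
Category bounds: 1.3…25 μm/a bracket r_corr ⇒ C2

C2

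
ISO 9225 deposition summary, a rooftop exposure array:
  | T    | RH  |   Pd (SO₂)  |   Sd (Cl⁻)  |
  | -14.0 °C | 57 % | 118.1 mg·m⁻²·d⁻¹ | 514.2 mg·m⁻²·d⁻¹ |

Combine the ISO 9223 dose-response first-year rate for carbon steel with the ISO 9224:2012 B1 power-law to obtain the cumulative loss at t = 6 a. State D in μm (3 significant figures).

D(6) = 51.4 μm

carbon steel: f(T) = +0.150·(T−10) [T≤10 °C] = -3.6000
  sulphur-dioxide contribution → 1.808 μm/a
  chloride contribution → 18.33 μm/a
  ⇒ r_corr(carbon steel) = 20.14 μm/a
Power-law: D(6) = r_corr · 6^0.523
  D(6) = 20.14 × 6^0.523 = 20.14 × 2.553 = 51.41 μm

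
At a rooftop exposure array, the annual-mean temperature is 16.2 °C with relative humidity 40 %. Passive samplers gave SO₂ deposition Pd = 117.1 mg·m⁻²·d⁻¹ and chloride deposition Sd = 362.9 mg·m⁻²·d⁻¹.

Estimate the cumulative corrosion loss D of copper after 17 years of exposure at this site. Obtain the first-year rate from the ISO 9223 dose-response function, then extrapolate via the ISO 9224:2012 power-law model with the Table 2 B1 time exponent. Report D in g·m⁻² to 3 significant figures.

D(17) = 34.9 g·m⁻²

copper: temperature factor f = -0.080·(6.2) = -0.4960
  sulphur-dioxide contribution → 0.1179 μm/a
  chloride contribution → 0.4699 μm/a
  total first-year rate 0.5878 μm/a
Long-term exponent b (ISO 9224 Table 2, B1) = 0.667
  D(17) = 0.5878 × 17^0.667 = 0.5878 × 6.618 = 3.89 μm
  Mass loss = 3.89 μm × 8.96 g/cm³ = 34.85 g·m⁻²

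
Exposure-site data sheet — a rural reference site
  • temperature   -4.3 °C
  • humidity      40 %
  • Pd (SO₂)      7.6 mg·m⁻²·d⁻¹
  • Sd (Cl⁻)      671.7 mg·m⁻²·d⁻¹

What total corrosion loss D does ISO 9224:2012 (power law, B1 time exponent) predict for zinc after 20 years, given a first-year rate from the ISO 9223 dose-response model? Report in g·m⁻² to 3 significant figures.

D(20) = 65.1 g·m⁻²

zinc: f(T) = +0.038·(T−10) [T≤10 °C] = -0.5434
  sulphur-dioxide contribution → 0.1151 μm/a
  chloride contribution → 0.6835 μm/a
  total first-year rate 0.7987 μm/a
Power-law: D(20) = r_corr · 20^0.813
  D(20) = 0.7987 × 20^0.813 = 0.7987 × 11.42 = 9.123 μm
  Mass loss = 9.123 μm × 7.14 g/cm³ = 65.14 g·m⁻²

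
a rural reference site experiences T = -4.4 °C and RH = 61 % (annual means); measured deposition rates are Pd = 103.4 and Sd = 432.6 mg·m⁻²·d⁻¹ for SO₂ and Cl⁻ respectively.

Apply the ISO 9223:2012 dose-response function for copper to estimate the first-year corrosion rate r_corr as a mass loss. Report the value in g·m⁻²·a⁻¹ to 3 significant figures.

r_corr = 4.37 g·m⁻²·a⁻¹

copper: f(T) = +0.126·(T−10) [T≤10 °C] = -1.8144
  Pd branch = 0.0053·Pd^0.26·e^(0.059·RH+f) = 0.1055 μm/a
  Sd branch = 0.01025·Sd^0.27·e^(0.036·RH+0.049·T) = 0.3824 μm/a
  sum: 0.1055 + 0.3824 → r_corr = 0.4879 μm/a
Convert to mass loss: 0.4879 μm/a × 8.96 g/cm³ = 4.371 g·m⁻²·a⁻¹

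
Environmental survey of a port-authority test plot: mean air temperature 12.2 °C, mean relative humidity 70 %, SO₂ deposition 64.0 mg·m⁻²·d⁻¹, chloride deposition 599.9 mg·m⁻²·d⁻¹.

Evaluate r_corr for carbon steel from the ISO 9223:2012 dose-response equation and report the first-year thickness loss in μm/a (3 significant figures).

r_corr = 144 μm/a

carbon steel: temperature factor f = -0.054·(2.2) = -0.1188
  SO₂ term: 1.77·64.0^0.52·exp(0.02·70-0.1188) = 55.41
  Cl⁻ term: 0.102·599.9^0.62·exp(0.033·70+0.04·12.2) = 88.34
  r_corr = 55.41 + 88.34 = 143.8 μm/a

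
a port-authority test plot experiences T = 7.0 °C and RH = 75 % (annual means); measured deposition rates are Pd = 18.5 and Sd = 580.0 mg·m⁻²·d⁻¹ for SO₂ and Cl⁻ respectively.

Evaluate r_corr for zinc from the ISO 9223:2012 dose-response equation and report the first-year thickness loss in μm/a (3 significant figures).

zinc: f(T) = +0.038·(T−10) [T≤10 °C] = -0.1140
  SO₂ term: 0.0129·18.5^0.44·exp(0.046·75-0.1140) = 1.309
  Cl⁻ term: 0.0175·580.0^0.57·exp(0.008·75+0.085·7.0) = 2.174
  sum: 1.309 + 2.174 → r_corr = 3.483 μm/a

r_corr = 3.48 μm/a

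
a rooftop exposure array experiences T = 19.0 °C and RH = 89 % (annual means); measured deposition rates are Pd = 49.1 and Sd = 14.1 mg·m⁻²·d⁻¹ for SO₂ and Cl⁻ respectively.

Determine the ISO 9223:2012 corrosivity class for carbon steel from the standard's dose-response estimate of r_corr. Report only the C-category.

C4

carbon steel: temperature factor f = -0.054·(9.0) = -0.4860
  SO₂ term: 1.77·49.1^0.52·exp(0.02·89-0.4860) = 48.9
  Cl⁻ term: 0.102·14.1^0.62·exp(0.033·89+0.04·19.0) = 21.22
  sum: 48.9 + 21.22 → r_corr = 70.12 μm/a
70.1 μm/a falls in (50, 80] for carbon steel → category C4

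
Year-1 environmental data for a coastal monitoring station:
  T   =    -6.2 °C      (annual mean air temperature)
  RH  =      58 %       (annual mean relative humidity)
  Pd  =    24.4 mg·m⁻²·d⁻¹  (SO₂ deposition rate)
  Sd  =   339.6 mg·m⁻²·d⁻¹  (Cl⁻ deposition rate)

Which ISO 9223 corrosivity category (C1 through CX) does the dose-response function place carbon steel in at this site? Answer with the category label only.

C2

carbon steel: temperature factor f = +0.150·(-16.2) = -2.4300
  SO₂ term: 1.77·24.4^0.52·exp(0.02·58-2.4300) = 2.617
  Cl⁻ term: 0.102·339.6^0.62·exp(0.033·58+0.04·-6.2) = 20.01
  sum: 2.617 + 20.01 → r_corr = 22.63 μm/a
Category bounds: 1.3…25 μm/a bracket r_corr ⇒ C2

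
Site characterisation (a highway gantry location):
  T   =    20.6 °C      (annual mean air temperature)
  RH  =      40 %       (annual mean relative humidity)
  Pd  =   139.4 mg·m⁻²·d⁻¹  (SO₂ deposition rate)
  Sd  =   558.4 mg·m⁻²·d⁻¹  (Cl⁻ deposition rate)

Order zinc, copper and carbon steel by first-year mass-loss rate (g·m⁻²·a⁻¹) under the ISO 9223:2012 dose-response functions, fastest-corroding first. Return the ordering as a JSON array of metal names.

zinc: temperature factor f = -0.071·(10.6) = -0.7526
  SO₂ term: 0.0129·139.4^0.44·exp(0.046·40-0.7526) = 0.336
  Cl⁻ term: 0.0175·558.4^0.57·exp(0.008·40+0.085·20.6) = 5.108
  sum: 0.336 + 5.108 → r_corr = 5.444 μm/a
  mass loss = 5.444 μm/a × 7.14 g/cm³ = 38.87 g·m⁻²·a⁻¹
copper: T>10 °C ⇒ hinge -0.080·(20.6−10) = -0.8480
  Pd branch = 0.0053·Pd^0.26·e^(0.059·RH+f) = 0.08678 μm/a
  Cl⁻ term: 0.01025·558.4^0.27·exp(0.036·40+0.049·20.6) = 0.6549
  sum: 0.08678 + 0.6549 → r_corr = 0.7417 μm/a
  mass loss = 0.7417 μm/a × 8.96 g/cm³ = 6.645 g·m⁻²·a⁻¹
carbon steel: f(T) = -0.054·(T−10) [T>10 °C] = -0.5724
  SO₂ term: 1.77·139.4^0.52·exp(0.02·40-0.5724) = 28.96
  Sd branch = 0.102·Sd^0.62·e^(0.033·RH+0.04·T) = 43.94 μm/a
  sum: 28.96 + 43.94 → r_corr = 72.9 μm/a
  mass loss = 72.9 μm/a × 7.85 g/cm³ = 572.3 g·m⁻²·a⁻¹
Ordering by g·m⁻²·a⁻¹: carbon steel (572) > zinc (38.9) > copper (6.65)

["carbon steel", "zinc", "copper"]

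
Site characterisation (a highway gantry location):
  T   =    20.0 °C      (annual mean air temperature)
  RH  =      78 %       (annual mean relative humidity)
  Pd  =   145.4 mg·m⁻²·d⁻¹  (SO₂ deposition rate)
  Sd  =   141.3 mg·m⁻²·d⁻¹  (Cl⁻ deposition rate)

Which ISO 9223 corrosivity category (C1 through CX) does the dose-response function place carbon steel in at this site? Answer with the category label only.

carbon steel: temperature factor f = -0.054·(10.0) = -0.5400
  SO₂ term: 1.77·145.4^0.52·exp(0.02·78-0.5400) = 65.39
  Sd branch = 0.102·Sd^0.62·e^(0.033·RH+0.04·T) = 64.12 μm/a
  sum: 65.39 + 64.12 → r_corr = 129.5 μm/a
130 μm/a falls in (80, 200] for carbon steel → category C5

C5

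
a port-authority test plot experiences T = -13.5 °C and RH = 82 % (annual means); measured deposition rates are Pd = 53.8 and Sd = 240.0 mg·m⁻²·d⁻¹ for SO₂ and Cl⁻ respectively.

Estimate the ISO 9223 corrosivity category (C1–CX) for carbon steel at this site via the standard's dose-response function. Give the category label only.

carbon steel: T≤10 °C ⇒ hinge +0.150·(-13.5−10) = -3.5250
  SO₂ term: 1.77·53.8^0.52·exp(0.02·82-3.5250) = 2.135
  Sd branch = 0.102·Sd^0.62·e^(0.033·RH+0.04·T) = 26.61 μm/a
  sum: 2.135 + 26.61 → r_corr = 28.74 μm/a
28.7 μm/a falls in (25, 50] for carbon steel → category C3

C3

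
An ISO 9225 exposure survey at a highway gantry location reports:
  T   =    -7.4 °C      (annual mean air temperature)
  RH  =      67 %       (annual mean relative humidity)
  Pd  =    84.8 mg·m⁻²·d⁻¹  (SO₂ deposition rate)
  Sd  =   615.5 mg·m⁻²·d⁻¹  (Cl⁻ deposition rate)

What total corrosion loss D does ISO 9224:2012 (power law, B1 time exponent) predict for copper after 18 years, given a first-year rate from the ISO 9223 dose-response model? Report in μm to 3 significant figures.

copper: f(T) = +0.126·(T−10) [T≤10 °C] = -2.1924
  SO₂ term: 0.0053·84.8^0.26·exp(0.059·67-2.1924) = 0.09779
  Cl⁻ term: 0.01025·615.5^0.27·exp(0.036·67+0.049·-7.4) = 0.4507
  r_corr = 0.09779 + 0.4507 = 0.5485 μm/a
Long-term exponent b (ISO 9224 Table 2, B1) = 0.667
  D(18) = 0.5485 × 18^0.667 = 0.5485 × 6.875 = 3.771 μm

D(18) = 3.77 μm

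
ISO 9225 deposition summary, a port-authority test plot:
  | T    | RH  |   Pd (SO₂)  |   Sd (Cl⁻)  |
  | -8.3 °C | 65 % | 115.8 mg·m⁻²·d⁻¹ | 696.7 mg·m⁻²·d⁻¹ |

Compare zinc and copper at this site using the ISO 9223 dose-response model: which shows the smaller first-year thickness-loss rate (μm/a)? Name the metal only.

copper

zinc: temperature factor f = +0.038·(-18.3) = -0.6954
  Pd branch = 0.0129·Pd^0.44·e^(0.046·RH+f) = 1.036 μm/a
  Cl⁻ term: 0.0175·696.7^0.57·exp(0.008·65+0.085·-8.3) = 0.6068
  r_corr = 1.036 + 0.6068 = 1.642 μm/a
copper: temperature factor f = +0.126·(-18.3) = -2.3058
  SO₂ term: 0.0053·115.8^0.26·exp(0.059·65-2.3058) = 0.08413
  Sd branch = 0.01025·Sd^0.27·e^(0.036·RH+0.049·T) = 0.4149 μm/a
  sum: 0.08413 + 0.4149 → r_corr = 0.4991 μm/a
Ordering by μm/a: zinc (1.64) > copper (0.499)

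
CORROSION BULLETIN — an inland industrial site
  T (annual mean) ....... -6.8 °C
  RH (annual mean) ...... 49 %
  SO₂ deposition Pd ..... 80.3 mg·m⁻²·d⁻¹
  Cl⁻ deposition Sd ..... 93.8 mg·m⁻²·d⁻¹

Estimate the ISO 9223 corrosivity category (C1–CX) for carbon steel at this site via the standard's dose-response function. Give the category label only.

carbon steel: T≤10 °C ⇒ hinge +0.150·(-6.8−10) = -2.5200
  SO₂ term: 1.77·80.3^0.52·exp(0.02·49-2.5200) = 3.712
  Cl⁻ term: 0.102·93.8^0.62·exp(0.033·49+0.04·-6.8) = 6.539
  r_corr = 3.712 + 6.539 = 10.25 μm/a
10.3 μm/a falls in (1.3, 25] for carbon steel → category C2

C2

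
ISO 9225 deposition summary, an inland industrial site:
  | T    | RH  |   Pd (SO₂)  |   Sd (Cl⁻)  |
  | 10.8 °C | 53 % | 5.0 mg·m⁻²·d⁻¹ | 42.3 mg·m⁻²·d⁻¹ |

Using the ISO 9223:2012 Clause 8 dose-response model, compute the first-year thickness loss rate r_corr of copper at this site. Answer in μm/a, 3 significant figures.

r_corr = 0.495 μm/a

copper: temperature factor f = -0.080·(0.8) = -0.0640
  Pd branch = 0.0053·Pd^0.26·e^(0.059·RH+f) = 0.1723 μm/a
  Cl⁻ term: 0.01025·42.3^0.27·exp(0.036·53+0.049·10.8) = 0.3223
  r_corr = 0.1723 + 0.3223 = 0.4946 μm/a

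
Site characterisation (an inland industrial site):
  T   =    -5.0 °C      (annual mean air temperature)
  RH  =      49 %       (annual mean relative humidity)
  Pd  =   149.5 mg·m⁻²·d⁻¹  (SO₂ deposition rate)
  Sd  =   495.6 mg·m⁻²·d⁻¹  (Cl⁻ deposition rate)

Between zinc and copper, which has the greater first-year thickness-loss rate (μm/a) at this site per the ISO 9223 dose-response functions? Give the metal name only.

zinc: T≤10 °C ⇒ hinge +0.038·(-5.0−10) = -0.5700
  Pd branch = 0.0129·Pd^0.44·e^(0.046·RH+f) = 0.6292 μm/a
  Cl⁻ term: 0.0175·495.6^0.57·exp(0.008·49+0.085·-5.0) = 0.582
  r_corr = 0.6292 + 0.582 = 1.211 μm/a
copper: temperature factor f = +0.126·(-15.0) = -1.8900
  Pd branch = 0.0053·Pd^0.26·e^(0.059·RH+f) = 0.05302 μm/a
  Sd branch = 0.01025·Sd^0.27·e^(0.036·RH+0.049·T) = 0.2501 μm/a
  r_corr = 0.05302 + 0.2501 = 0.3031 μm/a
Ordering by μm/a: zinc (1.21) > copper (0.303)

zinc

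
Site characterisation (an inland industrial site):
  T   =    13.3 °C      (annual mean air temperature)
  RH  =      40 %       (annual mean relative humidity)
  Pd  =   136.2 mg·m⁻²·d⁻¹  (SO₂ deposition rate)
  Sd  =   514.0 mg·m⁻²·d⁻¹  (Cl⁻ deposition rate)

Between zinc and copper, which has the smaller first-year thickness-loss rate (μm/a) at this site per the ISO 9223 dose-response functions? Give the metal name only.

copper

zinc: T>10 °C ⇒ hinge -0.071·(13.3−10) = -0.2343
  SO₂ term: 0.0129·136.2^0.44·exp(0.046·40-0.2343) = 0.5584
  Sd branch = 0.0175·Sd^0.57·e^(0.008·RH+0.085·T) = 2.62 μm/a
  r_corr = 0.5584 + 2.62 = 3.178 μm/a
copper: f(T) = -0.080·(T−10) [T>10 °C] = -0.2640
  Pd branch = 0.0053·Pd^0.26·e^(0.059·RH+f) = 0.1547 μm/a
  Cl⁻ term: 0.01025·514.0^0.27·exp(0.036·40+0.049·13.3) = 0.4478
  r_corr = 0.1547 + 0.4478 = 0.6025 μm/a
Ordering by μm/a: zinc (3.18) > copper (0.602)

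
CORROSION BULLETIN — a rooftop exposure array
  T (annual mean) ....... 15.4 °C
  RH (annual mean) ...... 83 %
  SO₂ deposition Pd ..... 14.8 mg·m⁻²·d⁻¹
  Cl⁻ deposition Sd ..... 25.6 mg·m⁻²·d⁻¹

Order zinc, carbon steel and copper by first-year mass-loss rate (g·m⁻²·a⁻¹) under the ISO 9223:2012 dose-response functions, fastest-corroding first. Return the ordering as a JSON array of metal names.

zinc: T>10 °C ⇒ hinge -0.071·(15.4−10) = -0.3834
  SO₂ term: 0.0129·14.8^0.44·exp(0.046·83-0.3834) = 1.31
  Sd branch = 0.0175·Sd^0.57·e^(0.008·RH+0.085·T) = 0.7991 μm/a
  r_corr = 1.31 + 0.7991 = 2.109 μm/a
  mass loss = 2.109 μm/a × 7.14 g/cm³ = 15.06 g·m⁻²·a⁻¹
carbon steel: f(T) = -0.054·(T−10) [T>10 °C] = -0.2916
  Pd branch = 1.77·Pd^0.52·e^(0.02·RH+f) = 28.24 μm/a
  Cl⁻ term: 0.102·25.6^0.62·exp(0.033·83+0.04·15.4) = 21.82
  r_corr = 28.24 + 21.82 = 50.05 μm/a
  mass loss = 50.05 μm/a × 7.85 g/cm³ = 392.9 g·m⁻²·a⁻¹
copper: f(T) = -0.080·(T−10) [T>10 °C] = -0.4320
  SO₂ term: 0.0053·14.8^0.26·exp(0.059·83-0.4320) = 0.9283
  Sd branch = 0.01025·Sd^0.27·e^(0.036·RH+0.049·T) = 1.038 μm/a
  sum: 0.9283 + 1.038 → r_corr = 1.967 μm/a
  mass loss = 1.967 μm/a × 8.96 g/cm³ = 17.62 g·m⁻²·a⁻¹
Ordering by g·m⁻²·a⁻¹: carbon steel (393) > copper (17.6) > zinc (15.1)

["carbon steel", "copper", "zinc"]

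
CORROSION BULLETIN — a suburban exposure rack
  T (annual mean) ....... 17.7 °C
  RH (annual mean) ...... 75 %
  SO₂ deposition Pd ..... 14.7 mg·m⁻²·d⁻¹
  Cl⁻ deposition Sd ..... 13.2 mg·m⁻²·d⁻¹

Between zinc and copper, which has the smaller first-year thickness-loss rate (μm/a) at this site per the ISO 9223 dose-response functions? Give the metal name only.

copper

zinc: T>10 °C ⇒ hinge -0.071·(17.7−10) = -0.5467
  Pd branch = 0.0129·Pd^0.44·e^(0.046·RH+f) = 0.7675 μm/a
  Sd branch = 0.0175·Sd^0.57·e^(0.008·RH+0.085·T) = 0.6248 μm/a
  r_corr = 0.7675 + 0.6248 = 1.392 μm/a
copper: T>10 °C ⇒ hinge -0.080·(17.7−10) = -0.6160
  SO₂ term: 0.0053·14.7^0.26·exp(0.059·75-0.6160) = 0.4808
  Sd branch = 0.01025·Sd^0.27·e^(0.036·RH+0.049·T) = 0.7287 μm/a
  r_corr = 0.4808 + 0.7287 = 1.21 μm/a
Ordering by μm/a: zinc (1.39) > copper (1.21)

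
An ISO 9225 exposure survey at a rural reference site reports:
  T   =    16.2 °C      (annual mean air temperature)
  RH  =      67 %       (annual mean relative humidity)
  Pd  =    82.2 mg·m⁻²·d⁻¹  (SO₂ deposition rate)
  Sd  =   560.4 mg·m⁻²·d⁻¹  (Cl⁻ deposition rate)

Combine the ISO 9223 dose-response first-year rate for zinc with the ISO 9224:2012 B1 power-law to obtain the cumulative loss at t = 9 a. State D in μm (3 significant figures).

zinc: T>10 °C ⇒ hinge -0.071·(16.2−10) = -0.4402
  sulphur-dioxide contribution → 1.26 μm/a
  chloride contribution → 4.37 μm/a
  ⇒ r_corr(zinc) = 5.63 μm/a
Long-term exponent b (ISO 9224 Table 2, B1) = 0.813
  D(9) = 5.63 × 9^0.813 = 5.63 × 5.968 = 33.6 μm

D(9) = 33.6 μm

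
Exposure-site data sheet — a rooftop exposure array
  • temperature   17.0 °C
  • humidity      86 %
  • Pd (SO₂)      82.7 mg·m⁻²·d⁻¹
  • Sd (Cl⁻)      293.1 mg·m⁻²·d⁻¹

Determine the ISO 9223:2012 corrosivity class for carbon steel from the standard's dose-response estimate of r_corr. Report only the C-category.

C5

carbon steel: temperature factor f = -0.054·(7.0) = -0.3780
  SO₂ term: 1.77·82.7^0.52·exp(0.02·86-0.3780) = 67.28
  Sd branch = 0.102·Sd^0.62·e^(0.033·RH+0.04·T) = 116.4 μm/a
  r_corr = 67.28 + 116.4 = 183.7 μm/a
Category bounds: 80…200 μm/a bracket r_corr ⇒ C5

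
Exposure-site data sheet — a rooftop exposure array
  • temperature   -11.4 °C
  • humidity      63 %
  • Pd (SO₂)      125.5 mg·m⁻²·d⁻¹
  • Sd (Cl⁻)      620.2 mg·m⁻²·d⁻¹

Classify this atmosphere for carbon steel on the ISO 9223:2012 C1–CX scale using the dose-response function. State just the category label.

C3

carbon steel: temperature factor f = +0.150·(-21.4) = -3.2100
  Pd branch = 1.77·Pd^0.52·e^(0.02·RH+f) = 3.107 μm/a
  Cl⁻ term: 0.102·620.2^0.62·exp(0.033·63+0.04·-11.4) = 27.85
  sum: 3.107 + 27.85 → r_corr = 30.96 μm/a
31 μm/a falls in (25, 50] for carbon steel → category C3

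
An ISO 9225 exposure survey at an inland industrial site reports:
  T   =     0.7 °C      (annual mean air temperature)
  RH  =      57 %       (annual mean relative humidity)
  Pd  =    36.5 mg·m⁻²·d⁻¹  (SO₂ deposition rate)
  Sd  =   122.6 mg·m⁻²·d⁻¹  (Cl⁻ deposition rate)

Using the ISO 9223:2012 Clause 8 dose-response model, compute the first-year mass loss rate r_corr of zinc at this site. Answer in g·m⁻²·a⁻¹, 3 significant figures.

zinc: temperature factor f = +0.038·(-9.3) = -0.3534
  SO₂ term: 0.0129·36.5^0.44·exp(0.046·57-0.3534) = 0.6071
  Sd branch = 0.0175·Sd^0.57·e^(0.008·RH+0.085·T) = 0.4543 μm/a
  r_corr = 0.6071 + 0.4543 = 1.061 μm/a
Convert to mass loss: 1.061 μm/a × 7.14 g/cm³ = 7.578 g·m⁻²·a⁻¹

r_corr = 7.58 g·m⁻²·a⁻¹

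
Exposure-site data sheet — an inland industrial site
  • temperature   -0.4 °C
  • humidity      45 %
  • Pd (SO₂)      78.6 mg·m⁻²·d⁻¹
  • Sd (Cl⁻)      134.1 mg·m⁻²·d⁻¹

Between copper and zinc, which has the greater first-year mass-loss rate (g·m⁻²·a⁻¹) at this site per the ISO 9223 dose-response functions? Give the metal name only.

copper: T≤10 °C ⇒ hinge +0.126·(-0.4−10) = -1.3104
  SO₂ term: 0.0053·78.6^0.26·exp(0.059·45-1.3104) = 0.06325
  Sd branch = 0.01025·Sd^0.27·e^(0.036·RH+0.049·T) = 0.1906 μm/a
  r_corr = 0.06325 + 0.1906 = 0.2539 μm/a
  mass loss = 0.2539 μm/a × 8.96 g/cm³ = 2.275 g·m⁻²·a⁻¹
zinc: f(T) = +0.038·(T−10) [T≤10 °C] = -0.3952
  SO₂ term: 0.0129·78.6^0.44·exp(0.046·45-0.3952) = 0.4698
  Cl⁻ term: 0.0175·134.1^0.57·exp(0.008·45+0.085·-0.4) = 0.3956
  r_corr = 0.4698 + 0.3956 = 0.8654 μm/a
  mass loss = 0.8654 μm/a × 7.14 g/cm³ = 6.179 g·m⁻²·a⁻¹
Ordering by g·m⁻²·a⁻¹: zinc (6.18) > copper (2.27)

zinc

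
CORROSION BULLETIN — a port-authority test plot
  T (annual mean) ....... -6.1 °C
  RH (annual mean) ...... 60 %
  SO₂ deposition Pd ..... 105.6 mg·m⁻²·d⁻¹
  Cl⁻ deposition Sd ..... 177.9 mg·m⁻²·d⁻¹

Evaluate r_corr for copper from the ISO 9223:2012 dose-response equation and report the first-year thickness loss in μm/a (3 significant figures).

copper: temperature factor f = +0.126·(-16.1) = -2.0286
  Pd branch = 0.0053·Pd^0.26·e^(0.059·RH+f) = 0.08069 μm/a
  Cl⁻ term: 0.01025·177.9^0.27·exp(0.036·60+0.049·-6.1) = 0.267
  r_corr = 0.08069 + 0.267 = 0.3477 μm/a

r_corr = 0.348 μm/a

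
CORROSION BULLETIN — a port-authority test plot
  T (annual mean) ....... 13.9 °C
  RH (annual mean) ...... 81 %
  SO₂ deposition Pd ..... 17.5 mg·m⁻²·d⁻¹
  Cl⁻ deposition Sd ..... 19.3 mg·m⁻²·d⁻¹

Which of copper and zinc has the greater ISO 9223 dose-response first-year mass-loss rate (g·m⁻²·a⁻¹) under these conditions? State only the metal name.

copper: T>10 °C ⇒ hinge -0.080·(13.9−10) = -0.3120
  sulphur-dioxide contribution → 0.9715 μm/a
  chloride contribution → 0.8318 μm/a
  ⇒ r_corr(copper) = 1.803 μm/a
  mass loss = 1.803 μm/a × 8.96 g/cm³ = 16.16 g·m⁻²·a⁻¹
zinc: f(T) = -0.071·(T−10) [T>10 °C] = -0.2769
  sulphur-dioxide contribution → 1.43 μm/a
  chloride contribution → 0.5893 μm/a
  total first-year rate 2.02 μm/a
  mass loss = 2.02 μm/a × 7.14 g/cm³ = 14.42 g·m⁻²·a⁻¹
Ordering by g·m⁻²·a⁻¹: copper (16.2) > zinc (14.4)

copper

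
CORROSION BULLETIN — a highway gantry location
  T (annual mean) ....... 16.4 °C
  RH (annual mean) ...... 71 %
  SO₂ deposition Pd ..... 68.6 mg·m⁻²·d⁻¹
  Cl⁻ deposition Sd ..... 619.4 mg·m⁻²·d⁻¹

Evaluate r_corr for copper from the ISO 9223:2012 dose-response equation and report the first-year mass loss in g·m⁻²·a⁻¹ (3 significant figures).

r_corr = 20.6 g·m⁻²·a⁻¹

copper: T>10 °C ⇒ hinge -0.080·(16.4−10) = -0.5120
  SO₂ term: 0.0053·68.6^0.26·exp(0.059·71-0.5120) = 0.629
  Sd branch = 0.01025·Sd^0.27·e^(0.036·RH+0.049·T) = 1.673 μm/a
  sum: 0.629 + 1.673 → r_corr = 2.302 μm/a
Convert to mass loss: 2.302 μm/a × 8.96 g/cm³ = 20.63 g·m⁻²·a⁻¹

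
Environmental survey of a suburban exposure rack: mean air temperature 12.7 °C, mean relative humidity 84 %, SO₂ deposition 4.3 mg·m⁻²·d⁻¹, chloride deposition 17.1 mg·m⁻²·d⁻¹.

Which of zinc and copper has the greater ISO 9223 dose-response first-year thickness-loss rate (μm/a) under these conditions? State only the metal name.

copper

zinc: temperature factor f = -0.071·(2.7) = -0.1917
  sulphur-dioxide contribution → 0.9642 μm/a
  chloride contribution → 0.5088 μm/a
  total first-year rate 1.473 μm/a
copper: T>10 °C ⇒ hinge -0.080·(12.7−10) = -0.2160
  sulphur-dioxide contribution → 0.8862 μm/a
  chloride contribution → 0.8457 μm/a
  total first-year rate 1.732 μm/a
Ordering by μm/a: copper (1.73) > zinc (1.47)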